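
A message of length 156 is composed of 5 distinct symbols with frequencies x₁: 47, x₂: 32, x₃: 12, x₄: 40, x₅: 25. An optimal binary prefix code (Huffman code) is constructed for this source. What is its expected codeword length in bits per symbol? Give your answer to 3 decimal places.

Probabilities are the counts divided by 156.
Repeatedly combine the two least-probable nodes; the expected code length is the sum of the merged weights.
merge 1/13 + 25/156 → 37/156
merge 8/39 + 37/156 → 23/52
merge 10/39 + 47/156 → 29/52
merge 23/52 + 29/52 → 1
L = 37/156 + 23/52 + 29/52 + 1 = 349/156 ≈ 2.237 bits/symbol.

2.237 bits/symbol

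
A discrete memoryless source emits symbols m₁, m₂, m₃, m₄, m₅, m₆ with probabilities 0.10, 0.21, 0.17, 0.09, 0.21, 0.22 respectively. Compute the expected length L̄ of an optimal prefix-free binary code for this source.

Repeatedly combine the two least-probable nodes; the expected code length is the sum of the merged weights.
merge 9/100 + 1/10 → 19/100
merge 17/100 + 19/100 → 9/25
merge 21/100 + 21/100 → 21/50
merge 11/50 + 9/25 → 29/50
merge 21/50 + 29/50 → 1
L = 19/100 + 9/25 + 21/50 + 29/50 + 1 = 51/20 = 2.55 bits/symbol.

2.55 bits/symbol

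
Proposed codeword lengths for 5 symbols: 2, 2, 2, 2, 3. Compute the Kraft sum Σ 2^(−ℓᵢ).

With common denominator 2^3 = 8: Σ 2^(−ℓᵢ) = 2/8 + 2/8 + 2/8 + 2/8 + 1/8 = 9/8 = 1.125.

1.125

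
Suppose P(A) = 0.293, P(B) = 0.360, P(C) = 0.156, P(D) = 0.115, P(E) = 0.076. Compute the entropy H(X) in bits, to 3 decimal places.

2.109 bits

H = −Σ pᵢ log₂ pᵢ.
−0.293·log₂(0.293) = 0.5189
−0.360·log₂(0.360) = 0.5306
−0.156·log₂(0.156) = 0.4181
−0.115·log₂(0.115) = 0.3588
−0.076·log₂(0.076) = 0.2826
Sum ≈ 2.1091 → 2.109 bits.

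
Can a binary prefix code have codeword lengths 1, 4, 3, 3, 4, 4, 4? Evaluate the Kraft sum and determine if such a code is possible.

With common denominator 2^4 = 16: Σ 2^(−ℓᵢ) = 8/16 + 1/16 + 2/16 + 2/16 + 1/16 + 1/16 + 1/16 = 16/16 = 1.
Kraft's inequality requires Σ ≤ 1; here Σ = 1 ≤ 1, so such a prefix code exists.

1; yes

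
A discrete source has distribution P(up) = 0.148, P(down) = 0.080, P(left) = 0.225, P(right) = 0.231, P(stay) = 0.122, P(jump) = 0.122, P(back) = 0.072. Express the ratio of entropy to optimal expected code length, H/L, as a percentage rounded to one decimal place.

Entropy H = −Σ p log₂ p ≈ 2.6858 bits.
Huffman merges: 9/125+2/25→19/125; 61/500+61/500→61/250; 37/250+19/125→3/10; 9/40+231/1000→57/125; 61/250+3/10→68/125; 57/125+68/125→1. L = 337/125 ≈ 2.6960.
Efficiency = H/L = 2.6858/2.6960 = 99.6%.

99.6%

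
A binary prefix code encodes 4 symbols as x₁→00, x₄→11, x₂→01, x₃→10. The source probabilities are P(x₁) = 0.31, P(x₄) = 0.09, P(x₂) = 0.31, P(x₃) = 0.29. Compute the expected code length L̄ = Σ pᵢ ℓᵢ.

L̄ = Σ pᵢ·ℓᵢ = 0.31·2 + 0.09·2 + 0.31·2 + 0.29·2 = 2 bits/symbol.

2 bits/symbol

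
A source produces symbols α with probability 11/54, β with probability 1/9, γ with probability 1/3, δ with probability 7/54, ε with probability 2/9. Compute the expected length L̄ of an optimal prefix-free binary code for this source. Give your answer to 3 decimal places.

Repeatedly combine the two least-probable nodes; the expected code length is the sum of the merged weights.
merge 1/9 + 7/54 → 13/54
merge 11/54 + 2/9 → 23/54
merge 13/54 + 1/3 → 31/54
merge 23/54 + 31/54 → 1
L = 13/54 + 23/54 + 31/54 + 1 = 121/54 ≈ 2.241 bits/symbol.

2.241 bits/symbol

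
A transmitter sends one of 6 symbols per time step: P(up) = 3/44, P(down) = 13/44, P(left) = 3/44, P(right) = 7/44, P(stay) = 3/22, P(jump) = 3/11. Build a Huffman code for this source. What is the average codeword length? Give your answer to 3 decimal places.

Repeatedly combine the two least-probable nodes; the expected code length is the sum of the merged weights.
merge 3/44 + 3/44 → 3/22
merge 3/22 + 3/22 → 3/11
merge 7/44 + 3/11 → 19/44
merge 3/11 + 13/44 → 25/44
merge 19/44 + 25/44 → 1
L = 3/22 + 3/11 + 19/44 + 25/44 + 1 = 53/22 ≈ 2.409 bits/symbol.

2.409 bits/symbol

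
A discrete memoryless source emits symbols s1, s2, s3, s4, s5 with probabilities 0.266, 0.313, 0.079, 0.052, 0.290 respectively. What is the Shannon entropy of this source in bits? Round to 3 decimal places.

H = −Σ pᵢ log₂ pᵢ.
−0.266·log₂(0.266) = 0.5082
−0.313·log₂(0.313) = 0.5245
−0.079·log₂(0.079) = 0.2893
−0.052·log₂(0.052) = 0.2218
−0.290·log₂(0.290) = 0.5179
Sum ≈ 2.0617 → 2.062 bits.

2.062 bits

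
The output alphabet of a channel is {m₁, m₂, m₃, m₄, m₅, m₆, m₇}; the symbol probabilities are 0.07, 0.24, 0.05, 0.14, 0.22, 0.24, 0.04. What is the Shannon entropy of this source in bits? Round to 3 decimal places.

H = −Σ pᵢ log₂ pᵢ.
−0.07·log₂(0.07) = 0.2686
−0.24·log₂(0.24) = 0.4941
−0.05·log₂(0.05) = 0.2161
−0.14·log₂(0.14) = 0.3971
−0.22·log₂(0.22) = 0.4806
−0.24·log₂(0.24) = 0.4941
−0.04·log₂(0.04) = 0.1858
Sum ≈ 2.5364 → 2.536 bits.

2.536 bits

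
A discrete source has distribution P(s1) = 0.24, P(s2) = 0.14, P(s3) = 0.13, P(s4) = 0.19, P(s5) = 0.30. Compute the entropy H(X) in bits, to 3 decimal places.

2.250 bits

H = −Σ pᵢ log₂ pᵢ.
−0.24·log₂(0.24) = 0.4941
−0.14·log₂(0.14) = 0.3971
−0.13·log₂(0.13) = 0.3826
−0.19·log₂(0.19) = 0.4552
−0.30·log₂(0.30) = 0.5211
Sum ≈ 2.2502 → 2.250 bits.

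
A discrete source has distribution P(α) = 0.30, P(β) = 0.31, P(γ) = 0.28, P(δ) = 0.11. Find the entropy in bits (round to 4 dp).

1.9094 bits

H = −Σ pᵢ log₂ pᵢ.
−0.30·log₂(0.30) = 0.5211
−0.31·log₂(0.31) = 0.5238
−0.28·log₂(0.28) = 0.5142
−0.11·log₂(0.11) = 0.3503
Sum ≈ 1.9094 → 1.9094 bits.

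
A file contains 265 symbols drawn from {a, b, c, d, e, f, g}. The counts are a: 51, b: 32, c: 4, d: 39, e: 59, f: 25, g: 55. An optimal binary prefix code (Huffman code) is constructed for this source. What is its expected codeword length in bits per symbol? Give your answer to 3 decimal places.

Probabilities are the counts divided by 265.
Repeatedly combine the two least-probable nodes; the expected code length is the sum of the merged weights.
merge 4/265 + 5/53 → 29/265
merge 29/265 + 32/265 → 61/265
merge 39/265 + 51/265 → 18/53
merge 11/53 + 59/265 → 114/265
merge 61/265 + 18/53 → 151/265
merge 114/265 + 151/265 → 1
L = 29/265 + 61/265 + 18/53 + 114/265 + 151/265 + 1 = 142/53 ≈ 2.679 bits/symbol.

2.679 bits/symbol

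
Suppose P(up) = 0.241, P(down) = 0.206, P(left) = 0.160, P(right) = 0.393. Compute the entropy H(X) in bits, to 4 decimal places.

H = −Σ pᵢ log₂ pᵢ.
−0.241·log₂(0.241) = 0.4947
−0.206·log₂(0.206) = 0.4695
−0.160·log₂(0.160) = 0.4230
−0.393·log₂(0.393) = 0.5295
Sum ≈ 1.9168 → 1.9168 bits.

1.9168 bits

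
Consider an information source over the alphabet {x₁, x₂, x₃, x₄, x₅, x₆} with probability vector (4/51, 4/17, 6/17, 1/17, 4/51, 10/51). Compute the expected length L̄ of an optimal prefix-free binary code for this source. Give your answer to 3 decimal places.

Repeatedly combine the two least-probable nodes; the expected code length is the sum of the merged weights.
merge 1/17 + 4/51 → 7/51
merge 4/51 + 7/51 → 11/51
merge 10/51 + 11/51 → 7/17
merge 4/17 + 6/17 → 10/17
merge 7/17 + 10/17 → 1
L = 7/51 + 11/51 + 7/17 + 10/17 + 1 = 40/17 ≈ 2.353 bits/symbol.

2.353 bits/symbol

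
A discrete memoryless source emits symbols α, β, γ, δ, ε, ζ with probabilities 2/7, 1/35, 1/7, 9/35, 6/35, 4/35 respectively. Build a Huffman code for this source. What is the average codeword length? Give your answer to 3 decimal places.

Repeatedly combine the two least-probable nodes; the expected code length is the sum of the merged weights.
merge 1/35 + 4/35 → 1/7
merge 1/7 + 1/7 → 2/7
merge 6/35 + 9/35 → 3/7
merge 2/7 + 2/7 → 4/7
merge 3/7 + 4/7 → 1
L = 1/7 + 2/7 + 3/7 + 4/7 + 1 = 17/7 ≈ 2.429 bits/symbol.

2.429 bits/symbol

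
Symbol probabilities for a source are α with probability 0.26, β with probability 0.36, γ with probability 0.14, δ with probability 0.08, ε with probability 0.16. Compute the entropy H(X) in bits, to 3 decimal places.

H = −Σ pᵢ log₂ pᵢ.
−0.26·log₂(0.26) = 0.5053
−0.36·log₂(0.36) = 0.5306
−0.14·log₂(0.14) = 0.3971
−0.08·log₂(0.08) = 0.2915
−0.16·log₂(0.16) = 0.4230
Sum ≈ 2.1475 → 2.148 bits.

2.148 bits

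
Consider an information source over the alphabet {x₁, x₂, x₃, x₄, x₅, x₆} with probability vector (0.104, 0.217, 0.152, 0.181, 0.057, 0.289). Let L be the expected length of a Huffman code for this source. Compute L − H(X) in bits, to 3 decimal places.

Entropy H = −Σ p log₂ p ≈ 2.4305 bits.
Huffman merges: 57/1000+13/125→161/1000; 19/125+161/1000→313/1000; 181/1000+217/1000→199/500; 289/1000+313/1000→301/500; 199/500+301/500→1. L = 1237/500 ≈ 2.4740.
L − H = 2.4740 − 2.4305 = 0.044 bits.

0.044 bits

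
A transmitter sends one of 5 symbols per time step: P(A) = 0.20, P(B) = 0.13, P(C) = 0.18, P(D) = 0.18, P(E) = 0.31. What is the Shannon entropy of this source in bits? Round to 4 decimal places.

H = −Σ pᵢ log₂ pᵢ.
−0.20·log₂(0.20) = 0.4644
−0.13·log₂(0.13) = 0.3826
−0.18·log₂(0.18) = 0.4453
−0.18·log₂(0.18) = 0.4453
−0.31·log₂(0.31) = 0.5238
Sum ≈ 2.2614 → 2.2614 bits.

2.2614 bits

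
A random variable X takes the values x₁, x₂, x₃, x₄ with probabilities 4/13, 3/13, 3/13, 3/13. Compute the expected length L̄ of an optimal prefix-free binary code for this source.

2 bits/symbol

Repeatedly combine the two least-probable nodes; the expected code length is the sum of the merged weights.
merge 3/13 + 3/13 → 6/13
merge 3/13 + 4/13 → 7/13
merge 6/13 + 7/13 → 1
L = 6/13 + 7/13 + 1 = 2 bits/symbol.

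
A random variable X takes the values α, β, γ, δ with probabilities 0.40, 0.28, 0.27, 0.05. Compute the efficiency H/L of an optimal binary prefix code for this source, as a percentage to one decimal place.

Entropy H = −Σ p log₂ p ≈ 1.7691 bits.
Huffman merges: 1/20+27/100→8/25; 7/25+8/25→3/5; 2/5+3/5→1. L = 48/25 ≈ 1.9200.
Efficiency = H/L = 1.7691/1.9200 = 92.1%.

92.1%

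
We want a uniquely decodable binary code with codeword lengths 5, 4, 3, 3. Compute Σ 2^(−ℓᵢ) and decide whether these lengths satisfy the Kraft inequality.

With common denominator 2^5 = 32: Σ 2^(−ℓᵢ) = 1/32 + 2/32 + 4/32 + 4/32 = 11/32 = 0.34375.
Kraft's inequality requires Σ ≤ 1; here Σ = 0.34375 ≤ 1, so such a prefix code exists.

0.34375; yes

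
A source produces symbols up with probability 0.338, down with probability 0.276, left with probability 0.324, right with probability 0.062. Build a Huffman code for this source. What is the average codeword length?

2 bits/symbol

Repeatedly combine the two least-probable nodes; the expected code length is the sum of the merged weights.
merge 31/500 + 69/250 → 169/500
merge 81/250 + 169/500 → 331/500
merge 169/500 + 331/500 → 1
L = 169/500 + 331/500 + 1 = 2 bits/symbol.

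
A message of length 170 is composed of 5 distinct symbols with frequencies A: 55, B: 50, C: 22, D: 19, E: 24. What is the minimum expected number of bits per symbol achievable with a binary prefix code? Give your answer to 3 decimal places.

Probabilities are the counts divided by 170.
Repeatedly combine the two least-probable nodes; the expected code length is the sum of the merged weights.
merge 19/170 + 11/85 → 41/170
merge 12/85 + 41/170 → 13/34
merge 5/17 + 11/34 → 21/34
merge 13/34 + 21/34 → 1
L = 41/170 + 13/34 + 21/34 + 1 = 381/170 ≈ 2.241 bits/symbol.

2.241 bits/symbol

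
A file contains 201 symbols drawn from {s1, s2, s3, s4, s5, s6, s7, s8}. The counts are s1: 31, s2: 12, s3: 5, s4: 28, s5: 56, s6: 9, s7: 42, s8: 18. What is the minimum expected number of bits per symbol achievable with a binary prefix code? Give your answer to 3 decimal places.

2.711 bits/symbol

Probabilities are the counts divided by 201.
Repeatedly combine the two least-probable nodes; the expected code length is the sum of the merged weights.
merge 5/201 + 3/67 → 14/201
merge 4/67 + 14/201 → 26/201
merge 6/67 + 26/201 → 44/201
merge 28/201 + 31/201 → 59/201
merge 14/67 + 44/201 → 86/201
merge 56/201 + 59/201 → 115/201
merge 86/201 + 115/201 → 1
L = 14/201 + 26/201 + 44/201 + 59/201 + 86/201 + 115/201 + 1 = 545/201 ≈ 2.711 bits/symbol.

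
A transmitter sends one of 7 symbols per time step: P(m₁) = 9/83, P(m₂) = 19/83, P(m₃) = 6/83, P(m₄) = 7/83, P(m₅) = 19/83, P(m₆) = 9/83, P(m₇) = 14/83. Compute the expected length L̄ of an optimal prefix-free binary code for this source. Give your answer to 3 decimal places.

Repeatedly combine the two least-probable nodes; the expected code length is the sum of the merged weights.
merge 6/83 + 7/83 → 13/83
merge 9/83 + 9/83 → 18/83
merge 13/83 + 14/83 → 27/83
merge 18/83 + 19/83 → 37/83
merge 19/83 + 27/83 → 46/83
merge 37/83 + 46/83 → 1
L = 13/83 + 18/83 + 27/83 + 37/83 + 46/83 + 1 = 224/83 ≈ 2.699 bits/symbol.

2.699 bits/symbol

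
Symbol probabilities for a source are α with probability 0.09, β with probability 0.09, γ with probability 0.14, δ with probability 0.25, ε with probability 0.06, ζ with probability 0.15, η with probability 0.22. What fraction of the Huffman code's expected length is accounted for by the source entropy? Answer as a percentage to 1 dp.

Entropy H = −Σ p log₂ p ≈ 2.6571 bits.
Huffman merges: 3/50+9/100→3/20; 9/100+7/50→23/100; 3/20+3/20→3/10; 11/50+23/100→9/20; 1/4+3/10→11/20; 9/20+11/20→1. L = 67/25 ≈ 2.6800.
Efficiency = H/L = 2.6571/2.6800 = 99.1%.

99.1%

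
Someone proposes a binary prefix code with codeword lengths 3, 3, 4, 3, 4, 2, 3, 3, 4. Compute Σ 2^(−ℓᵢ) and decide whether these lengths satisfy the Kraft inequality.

1.0625; no

With common denominator 2^4 = 16: Σ 2^(−ℓᵢ) = 2/16 + 2/16 + 1/16 + 2/16 + 1/16 + 4/16 + 2/16 + 2/16 + 1/16 = 17/16 = 1.0625.
Kraft's inequality requires Σ ≤ 1; here Σ = 1.0625 > 1, so no such prefix code exists.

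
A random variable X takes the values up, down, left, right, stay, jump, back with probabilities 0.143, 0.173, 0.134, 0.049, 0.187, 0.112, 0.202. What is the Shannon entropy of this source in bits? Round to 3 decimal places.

2.713 bits

H = −Σ pᵢ log₂ pᵢ.
−0.143·log₂(0.143) = 0.4012
−0.173·log₂(0.173) = 0.4379
−0.134·log₂(0.134) = 0.3886
−0.049·log₂(0.049) = 0.2132
−0.187·log₂(0.187) = 0.4523
−0.112·log₂(0.112) = 0.3537
−0.202·log₂(0.202) = 0.4661
Sum ≈ 2.7131 → 2.713 bits.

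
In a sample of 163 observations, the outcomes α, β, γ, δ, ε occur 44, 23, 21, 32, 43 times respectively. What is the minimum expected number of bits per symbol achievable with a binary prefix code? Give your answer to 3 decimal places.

2.270 bits/symbol

Probabilities are the counts divided by 163.
Repeatedly combine the two least-probable nodes; the expected code length is the sum of the merged weights.
merge 21/163 + 23/163 → 44/163
merge 32/163 + 43/163 → 75/163
merge 44/163 + 44/163 → 88/163
merge 75/163 + 88/163 → 1
L = 44/163 + 75/163 + 88/163 + 1 = 370/163 ≈ 2.270 bits/symbol.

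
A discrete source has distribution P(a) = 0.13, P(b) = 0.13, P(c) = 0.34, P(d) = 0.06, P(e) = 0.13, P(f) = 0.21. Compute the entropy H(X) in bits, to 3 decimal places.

H = −Σ pᵢ log₂ pᵢ.
−0.13·log₂(0.13) = 0.3826
−0.13·log₂(0.13) = 0.3826
−0.34·log₂(0.34) = 0.5292
−0.06·log₂(0.06) = 0.2435
−0.13·log₂(0.13) = 0.3826
−0.21·log₂(0.21) = 0.4728
Sum ≈ 2.3935 → 2.393 bits.

2.393 bits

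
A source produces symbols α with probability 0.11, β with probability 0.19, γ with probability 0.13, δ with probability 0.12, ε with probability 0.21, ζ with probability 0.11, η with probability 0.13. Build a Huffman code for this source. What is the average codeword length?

2.79 bits/symbol

Repeatedly combine the two least-probable nodes; the expected code length is the sum of the merged weights.
merge 11/100 + 11/100 → 11/50
merge 3/25 + 13/100 → 1/4
merge 13/100 + 19/100 → 8/25
merge 21/100 + 11/50 → 43/100
merge 1/4 + 8/25 → 57/100
merge 43/100 + 57/100 → 1
L = 11/50 + 1/4 + 8/25 + 43/100 + 57/100 + 1 = 279/100 = 2.79 bits/symbol.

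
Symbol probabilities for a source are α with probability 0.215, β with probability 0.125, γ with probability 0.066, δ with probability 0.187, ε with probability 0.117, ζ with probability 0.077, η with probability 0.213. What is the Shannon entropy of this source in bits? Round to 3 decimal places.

2.685 bits

H = −Σ pᵢ log₂ pᵢ.
−0.215·log₂(0.215) = 0.4768
−0.125·log₂(0.125) = 0.3750
−0.066·log₂(0.066) = 0.2588
−0.187·log₂(0.187) = 0.4523
−0.117·log₂(0.117) = 0.3622
−0.077·log₂(0.077) = 0.2848
−0.213·log₂(0.213) = 0.4752
Sum ≈ 2.6851 → 2.685 bits.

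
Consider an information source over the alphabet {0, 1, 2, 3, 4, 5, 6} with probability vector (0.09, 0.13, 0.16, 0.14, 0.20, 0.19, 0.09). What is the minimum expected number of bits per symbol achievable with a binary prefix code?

2.79 bits/symbol

Repeatedly combine the two least-probable nodes; the expected code length is the sum of the merged weights.
merge 9/100 + 9/100 → 9/50
merge 13/100 + 7/50 → 27/100
merge 4/25 + 9/50 → 17/50
merge 19/100 + 1/5 → 39/100
merge 27/100 + 17/50 → 61/100
merge 39/100 + 61/100 → 1
L = 9/50 + 27/100 + 17/50 + 39/100 + 61/100 + 1 = 279/100 = 2.79 bits/symbol.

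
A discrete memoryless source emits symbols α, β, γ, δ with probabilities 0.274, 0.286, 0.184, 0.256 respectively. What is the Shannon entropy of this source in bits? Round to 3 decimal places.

H = −Σ pᵢ log₂ pᵢ.
−0.274·log₂(0.274) = 0.5118
−0.286·log₂(0.286) = 0.5165
−0.184·log₂(0.184) = 0.4494
−0.256·log₂(0.256) = 0.5032
Sum ≈ 1.9809 → 1.981 bits.

1.981 bits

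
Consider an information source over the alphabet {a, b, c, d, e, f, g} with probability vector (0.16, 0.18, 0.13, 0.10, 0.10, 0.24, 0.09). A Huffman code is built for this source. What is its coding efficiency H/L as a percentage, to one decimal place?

98.6%

Entropy H = −Σ p log₂ p ≈ 2.7221 bits.
Huffman merges: 9/100+1/10→19/100; 1/10+13/100→23/100; 4/25+9/50→17/50; 19/100+23/100→21/50; 6/25+17/50→29/50; 21/50+29/50→1. L = 69/25 ≈ 2.7600.
Efficiency = H/L = 2.7221/2.7600 = 98.6%.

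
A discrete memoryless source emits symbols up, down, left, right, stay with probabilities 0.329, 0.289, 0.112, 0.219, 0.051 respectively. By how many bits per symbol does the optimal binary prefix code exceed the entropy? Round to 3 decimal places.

0.065 bits

Entropy H = −Σ p log₂ p ≈ 2.0978 bits.
Huffman merges: 51/1000+14/125→163/1000; 163/1000+219/1000→191/500; 289/1000+329/1000→309/500; 191/500+309/500→1. L = 2163/1000 ≈ 2.1630.
L − H = 2.1630 − 2.0978 = 0.065 bits.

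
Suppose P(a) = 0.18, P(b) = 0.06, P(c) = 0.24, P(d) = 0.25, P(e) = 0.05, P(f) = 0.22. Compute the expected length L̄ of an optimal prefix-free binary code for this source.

2.4 bits/symbol

Repeatedly combine the two least-probable nodes; the expected code length is the sum of the merged weights.
merge 1/20 + 3/50 → 11/100
merge 11/100 + 9/50 → 29/100
merge 11/50 + 6/25 → 23/50
merge 1/4 + 29/100 → 27/50
merge 23/50 + 27/50 → 1
L = 11/100 + 29/100 + 23/50 + 27/50 + 1 = 12/5 = 2.4 bits/symbol.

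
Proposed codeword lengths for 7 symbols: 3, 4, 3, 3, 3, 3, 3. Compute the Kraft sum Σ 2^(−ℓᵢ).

With common denominator 2^4 = 16: Σ 2^(−ℓᵢ) = 2/16 + 1/16 + 2/16 + 2/16 + 2/16 + 2/16 + 2/16 = 13/16 = 0.8125.

0.8125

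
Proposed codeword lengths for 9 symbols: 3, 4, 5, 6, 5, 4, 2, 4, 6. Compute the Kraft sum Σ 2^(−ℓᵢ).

0.65625

With common denominator 2^6 = 64: Σ 2^(−ℓᵢ) = 8/64 + 4/64 + 2/64 + 1/64 + 2/64 + 4/64 + 16/64 + 4/64 + 1/64 = 42/64 = 0.65625.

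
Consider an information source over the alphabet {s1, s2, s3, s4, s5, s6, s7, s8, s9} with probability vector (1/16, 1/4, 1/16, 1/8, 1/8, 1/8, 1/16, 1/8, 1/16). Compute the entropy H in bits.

3 bits

Each probability is a power of 1/2, so log₂(1/p) is an integer.
H = Σ p·log₂(1/p) = 1/16·4 + 1/4·2 + 1/16·4 + 1/8·3 + 1/8·3 + 1/8·3 + 1/16·4 + 1/8·3 + 1/16·4 = 3 bits.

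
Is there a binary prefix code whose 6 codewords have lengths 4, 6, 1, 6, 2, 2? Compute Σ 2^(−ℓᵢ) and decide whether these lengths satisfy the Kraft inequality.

1.09375; no

With common denominator 2^6 = 64: Σ 2^(−ℓᵢ) = 4/64 + 1/64 + 32/64 + 1/64 + 16/64 + 16/64 = 70/64 = 1.09375.
Kraft's inequality requires Σ ≤ 1; here Σ = 1.09375 > 1, so no such prefix code exists.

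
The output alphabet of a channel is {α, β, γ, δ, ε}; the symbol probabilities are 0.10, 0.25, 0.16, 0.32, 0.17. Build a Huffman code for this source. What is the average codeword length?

2.26 bits/symbol

Repeatedly combine the two least-probable nodes; the expected code length is the sum of the merged weights.
merge 1/10 + 4/25 → 13/50
merge 17/100 + 1/4 → 21/50
merge 13/50 + 8/25 → 29/50
merge 21/50 + 29/50 → 1
L = 13/50 + 21/50 + 29/50 + 1 = 113/50 = 2.26 bits/symbol.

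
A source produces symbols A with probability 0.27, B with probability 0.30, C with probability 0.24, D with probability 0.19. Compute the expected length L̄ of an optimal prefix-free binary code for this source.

Repeatedly combine the two least-probable nodes; the expected code length is the sum of the merged weights.
merge 19/100 + 6/25 → 43/100
merge 27/100 + 3/10 → 57/100
merge 43/100 + 57/100 → 1
L = 43/100 + 57/100 + 1 = 2 bits/symbol.

2 bits/symbol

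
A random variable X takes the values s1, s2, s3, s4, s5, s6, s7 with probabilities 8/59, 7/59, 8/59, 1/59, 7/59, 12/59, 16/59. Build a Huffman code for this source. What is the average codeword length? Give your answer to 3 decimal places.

Repeatedly combine the two least-probable nodes; the expected code length is the sum of the merged weights.
merge 1/59 + 7/59 → 8/59
merge 7/59 + 8/59 → 15/59
merge 8/59 + 8/59 → 16/59
merge 12/59 + 15/59 → 27/59
merge 16/59 + 16/59 → 32/59
merge 27/59 + 32/59 → 1
L = 8/59 + 15/59 + 16/59 + 27/59 + 32/59 + 1 = 157/59 ≈ 2.661 bits/symbol.

2.661 bits/symbol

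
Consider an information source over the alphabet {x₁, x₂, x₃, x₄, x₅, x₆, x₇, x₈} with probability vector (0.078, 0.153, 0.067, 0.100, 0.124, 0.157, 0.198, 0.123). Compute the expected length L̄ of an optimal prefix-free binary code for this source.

2.947 bits/symbol

Repeatedly combine the two least-probable nodes; the expected code length is the sum of the merged weights.
merge 67/1000 + 39/500 → 29/200
merge 1/10 + 123/1000 → 223/1000
merge 31/250 + 29/200 → 269/1000
merge 153/1000 + 157/1000 → 31/100
merge 99/500 + 223/1000 → 421/1000
merge 269/1000 + 31/100 → 579/1000
merge 421/1000 + 579/1000 → 1
L = 29/200 + 223/1000 + 269/1000 + 31/100 + 421/1000 + 579/1000 + 1 = 2947/1000 = 2.947 bits/symbol.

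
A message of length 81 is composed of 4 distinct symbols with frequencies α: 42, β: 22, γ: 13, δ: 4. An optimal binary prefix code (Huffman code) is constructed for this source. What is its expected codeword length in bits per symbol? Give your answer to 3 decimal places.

1.691 bits/symbol

Probabilities are the counts divided by 81.
Repeatedly combine the two least-probable nodes; the expected code length is the sum of the merged weights.
merge 4/81 + 13/81 → 17/81
merge 17/81 + 22/81 → 13/27
merge 13/27 + 14/27 → 1
L = 17/81 + 13/27 + 1 = 137/81 ≈ 1.691 bits/symbol.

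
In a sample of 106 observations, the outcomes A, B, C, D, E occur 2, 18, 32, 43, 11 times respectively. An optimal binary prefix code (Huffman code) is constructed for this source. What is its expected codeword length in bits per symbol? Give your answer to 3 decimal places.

2.009 bits/symbol

Probabilities are the counts divided by 106.
Repeatedly combine the two least-probable nodes; the expected code length is the sum of the merged weights.
merge 1/53 + 11/106 → 13/106
merge 13/106 + 9/53 → 31/106
merge 31/106 + 16/53 → 63/106
merge 43/106 + 63/106 → 1
L = 13/106 + 31/106 + 63/106 + 1 = 213/106 ≈ 2.009 bits/symbol.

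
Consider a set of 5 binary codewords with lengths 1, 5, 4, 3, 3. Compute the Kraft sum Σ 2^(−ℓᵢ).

With common denominator 2^5 = 32: Σ 2^(−ℓᵢ) = 16/32 + 1/32 + 2/32 + 4/32 + 4/32 = 27/32 = 0.84375.

0.84375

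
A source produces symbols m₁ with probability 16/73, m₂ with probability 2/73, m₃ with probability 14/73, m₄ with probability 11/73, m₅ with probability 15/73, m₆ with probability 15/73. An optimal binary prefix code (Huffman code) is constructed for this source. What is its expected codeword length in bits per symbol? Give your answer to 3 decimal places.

Repeatedly combine the two least-probable nodes; the expected code length is the sum of the merged weights.
merge 2/73 + 11/73 → 13/73
merge 13/73 + 14/73 → 27/73
merge 15/73 + 15/73 → 30/73
merge 16/73 + 27/73 → 43/73
merge 30/73 + 43/73 → 1
L = 13/73 + 27/73 + 30/73 + 43/73 + 1 = 186/73 ≈ 2.548 bits/symbol.

2.548 bits/symbol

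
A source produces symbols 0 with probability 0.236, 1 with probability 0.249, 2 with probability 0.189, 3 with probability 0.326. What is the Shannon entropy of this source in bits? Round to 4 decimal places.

H = −Σ pᵢ log₂ pᵢ.
−0.236·log₂(0.236) = 0.4916
−0.249·log₂(0.249) = 0.4994
−0.189·log₂(0.189) = 0.4543
−0.326·log₂(0.326) = 0.5272
Sum ≈ 1.9725 → 1.9725 bits.

1.9725 bits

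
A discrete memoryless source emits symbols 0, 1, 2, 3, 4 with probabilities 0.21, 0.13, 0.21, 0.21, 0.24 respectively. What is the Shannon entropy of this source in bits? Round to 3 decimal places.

H = −Σ pᵢ log₂ pᵢ.
−0.21·log₂(0.21) = 0.4728
−0.13·log₂(0.13) = 0.3826
−0.21·log₂(0.21) = 0.4728
−0.21·log₂(0.21) = 0.4728
−0.24·log₂(0.24) = 0.4941
Sum ≈ 2.2952 → 2.295 bits.

2.295 bits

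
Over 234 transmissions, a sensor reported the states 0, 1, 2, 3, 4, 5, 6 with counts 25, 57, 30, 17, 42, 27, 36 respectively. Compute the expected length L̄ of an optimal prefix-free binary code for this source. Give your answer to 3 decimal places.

2.756 bits/symbol

Probabilities are the counts divided by 234.
Repeatedly combine the two least-probable nodes; the expected code length is the sum of the merged weights.
merge 17/234 + 25/234 → 7/39
merge 3/26 + 5/39 → 19/78
merge 2/13 + 7/39 → 1/3
merge 7/39 + 19/78 → 11/26
merge 19/78 + 1/3 → 15/26
merge 11/26 + 15/26 → 1
L = 7/39 + 19/78 + 1/3 + 11/26 + 15/26 + 1 = 215/78 ≈ 2.756 bits/symbol.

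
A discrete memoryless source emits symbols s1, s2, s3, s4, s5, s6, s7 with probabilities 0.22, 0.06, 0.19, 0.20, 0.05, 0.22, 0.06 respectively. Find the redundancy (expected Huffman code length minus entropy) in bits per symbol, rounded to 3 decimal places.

0.056 bits

Entropy H = −Σ p log₂ p ≈ 2.5839 bits.
Huffman merges: 1/20+3/50→11/100; 3/50+11/100→17/100; 17/100+19/100→9/25; 1/5+11/50→21/50; 11/50+9/25→29/50; 21/50+29/50→1. L = 66/25 ≈ 2.6400.
L − H = 2.6400 − 2.5839 = 0.056 bits.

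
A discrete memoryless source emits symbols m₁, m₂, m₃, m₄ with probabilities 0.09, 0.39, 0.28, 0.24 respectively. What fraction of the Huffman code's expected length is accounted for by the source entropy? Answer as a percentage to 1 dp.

Entropy H = −Σ p log₂ p ≈ 1.8508 bits.
Huffman merges: 9/100+6/25→33/100; 7/25+33/100→61/100; 39/100+61/100→1. L = 97/50 ≈ 1.9400.
Efficiency = H/L = 1.8508/1.9400 = 95.4%.

95.4%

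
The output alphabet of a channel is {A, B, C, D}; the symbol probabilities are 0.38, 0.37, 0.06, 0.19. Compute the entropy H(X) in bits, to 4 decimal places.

1.7599 bits

H = −Σ pᵢ log₂ pᵢ.
−0.38·log₂(0.38) = 0.5305
−0.37·log₂(0.37) = 0.5307
−0.06·log₂(0.06) = 0.2435
−0.19·log₂(0.19) = 0.4552
Sum ≈ 1.7599 → 1.7599 bits.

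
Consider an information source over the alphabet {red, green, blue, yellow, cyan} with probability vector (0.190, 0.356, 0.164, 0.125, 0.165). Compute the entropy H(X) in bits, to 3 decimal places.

H = −Σ pᵢ log₂ pᵢ.
−0.190·log₂(0.190) = 0.4552
−0.356·log₂(0.356) = 0.5305
−0.164·log₂(0.164) = 0.4278
−0.125·log₂(0.125) = 0.3750
−0.165·log₂(0.165) = 0.4289
Sum ≈ 2.2173 → 2.217 bits.

2.217 bits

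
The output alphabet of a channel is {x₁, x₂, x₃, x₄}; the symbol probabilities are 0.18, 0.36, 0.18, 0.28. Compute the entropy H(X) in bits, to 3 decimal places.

1.935 bits

H = −Σ pᵢ log₂ pᵢ.
−0.18·log₂(0.18) = 0.4453
−0.36·log₂(0.36) = 0.5306
−0.18·log₂(0.18) = 0.4453
−0.28·log₂(0.28) = 0.5142
Sum ≈ 1.9355 → 1.935 bits.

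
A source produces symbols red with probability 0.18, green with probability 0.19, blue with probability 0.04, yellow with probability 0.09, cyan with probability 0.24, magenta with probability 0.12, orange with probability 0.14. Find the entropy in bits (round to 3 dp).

2.657 bits

H = −Σ pᵢ log₂ pᵢ.
−0.18·log₂(0.18) = 0.4453
−0.19·log₂(0.19) = 0.4552
−0.04·log₂(0.04) = 0.1858
−0.09·log₂(0.09) = 0.3127
−0.24·log₂(0.24) = 0.4941
−0.12·log₂(0.12) = 0.3671
−0.14·log₂(0.14) = 0.3971
Sum ≈ 2.6573 → 2.657 bits.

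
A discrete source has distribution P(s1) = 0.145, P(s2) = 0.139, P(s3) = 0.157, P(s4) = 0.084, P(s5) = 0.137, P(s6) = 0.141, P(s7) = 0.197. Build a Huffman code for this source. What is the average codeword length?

2.803 bits/symbol

Repeatedly combine the two least-probable nodes; the expected code length is the sum of the merged weights.
merge 21/250 + 137/1000 → 221/1000
merge 139/1000 + 141/1000 → 7/25
merge 29/200 + 157/1000 → 151/500
merge 197/1000 + 221/1000 → 209/500
merge 7/25 + 151/500 → 291/500
merge 209/500 + 291/500 → 1
L = 221/1000 + 7/25 + 151/500 + 209/500 + 291/500 + 1 = 2803/1000 = 2.803 bits/symbol.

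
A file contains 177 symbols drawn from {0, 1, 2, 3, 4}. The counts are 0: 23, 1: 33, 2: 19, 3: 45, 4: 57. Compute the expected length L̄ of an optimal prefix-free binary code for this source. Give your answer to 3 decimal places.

Probabilities are the counts divided by 177.
Repeatedly combine the two least-probable nodes; the expected code length is the sum of the merged weights.
merge 19/177 + 23/177 → 14/59
merge 11/59 + 14/59 → 25/59
merge 15/59 + 19/59 → 34/59
merge 25/59 + 34/59 → 1
L = 14/59 + 25/59 + 34/59 + 1 = 132/59 ≈ 2.237 bits/symbol.

2.237 bits/symbol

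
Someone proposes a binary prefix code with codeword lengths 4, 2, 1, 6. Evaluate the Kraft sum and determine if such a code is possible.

0.828125; yes

With common denominator 2^6 = 64: Σ 2^(−ℓᵢ) = 4/64 + 16/64 + 32/64 + 1/64 = 53/64 = 0.828125.
Kraft's inequality requires Σ ≤ 1; here Σ = 0.828125 ≤ 1, so such a prefix code exists.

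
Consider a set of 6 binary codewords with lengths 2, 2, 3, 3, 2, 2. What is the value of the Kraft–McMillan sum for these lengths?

With common denominator 2^3 = 8: Σ 2^(−ℓᵢ) = 2/8 + 2/8 + 1/8 + 1/8 + 2/8 + 2/8 = 10/8 = 1.25.

1.25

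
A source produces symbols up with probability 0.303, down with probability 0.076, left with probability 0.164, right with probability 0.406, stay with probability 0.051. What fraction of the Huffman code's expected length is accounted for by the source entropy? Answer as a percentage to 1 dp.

Entropy H = −Σ p log₂ p ≈ 1.9792 bits.
Huffman merges: 51/1000+19/250→127/1000; 127/1000+41/250→291/1000; 291/1000+303/1000→297/500; 203/500+297/500→1. L = 503/250 ≈ 2.0120.
Efficiency = H/L = 1.9792/2.0120 = 98.4%.

98.4%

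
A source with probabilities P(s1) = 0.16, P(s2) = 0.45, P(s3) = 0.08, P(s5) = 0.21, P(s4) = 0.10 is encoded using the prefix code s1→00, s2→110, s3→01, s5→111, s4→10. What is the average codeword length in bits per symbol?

2.66 bits/symbol

L̄ = Σ pᵢ·ℓᵢ = 0.16·2 + 0.45·3 + 0.08·2 + 0.21·3 + 0.10·2 = 2.66 bits/symbol.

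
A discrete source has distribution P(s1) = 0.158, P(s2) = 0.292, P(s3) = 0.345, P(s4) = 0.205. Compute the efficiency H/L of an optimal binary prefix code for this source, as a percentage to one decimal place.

96.9%

Entropy H = −Σ p log₂ p ≈ 1.9376 bits.
Huffman merges: 79/500+41/200→363/1000; 73/250+69/200→637/1000; 363/1000+637/1000→1. L = 2 ≈ 2.0000.
Efficiency = H/L = 1.9376/2.0000 = 96.9%.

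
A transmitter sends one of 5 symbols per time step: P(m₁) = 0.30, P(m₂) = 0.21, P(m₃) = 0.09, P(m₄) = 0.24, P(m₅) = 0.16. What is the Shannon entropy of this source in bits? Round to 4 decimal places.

H = −Σ pᵢ log₂ pᵢ.
−0.30·log₂(0.30) = 0.5211
−0.21·log₂(0.21) = 0.4728
−0.09·log₂(0.09) = 0.3127
−0.24·log₂(0.24) = 0.4941
−0.16·log₂(0.16) = 0.4230
Sum ≈ 2.2237 → 2.2237 bits.

2.2237 bits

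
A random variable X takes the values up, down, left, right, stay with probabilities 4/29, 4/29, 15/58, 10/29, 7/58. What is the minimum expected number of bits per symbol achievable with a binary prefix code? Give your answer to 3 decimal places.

Repeatedly combine the two least-probable nodes; the expected code length is the sum of the merged weights.
merge 7/58 + 4/29 → 15/58
merge 4/29 + 15/58 → 23/58
merge 15/58 + 10/29 → 35/58
merge 23/58 + 35/58 → 1
L = 15/58 + 23/58 + 35/58 + 1 = 131/58 ≈ 2.259 bits/symbol.

2.259 bits/symbol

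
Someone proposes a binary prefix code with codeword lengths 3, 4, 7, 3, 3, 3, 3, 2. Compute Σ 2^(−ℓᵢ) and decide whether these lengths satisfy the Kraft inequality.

0.9453125; yes

With common denominator 2^7 = 128: Σ 2^(−ℓᵢ) = 16/128 + 8/128 + 1/128 + 16/128 + 16/128 + 16/128 + 16/128 + 32/128 = 121/128 = 0.9453125.
Kraft's inequality requires Σ ≤ 1; here Σ = 0.9453125 ≤ 1, so such a prefix code exists.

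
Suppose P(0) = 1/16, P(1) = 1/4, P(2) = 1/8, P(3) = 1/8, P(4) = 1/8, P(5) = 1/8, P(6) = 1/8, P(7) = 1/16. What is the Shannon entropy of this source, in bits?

Each probability is a power of 1/2, so log₂(1/p) is an integer.
H = Σ p·log₂(1/p) = 1/16·4 + 1/4·2 + 1/8·3 + 1/8·3 + 1/8·3 + 1/8·3 + 1/8·3 + 1/16·4 = 2.875 bits.

2.875 bits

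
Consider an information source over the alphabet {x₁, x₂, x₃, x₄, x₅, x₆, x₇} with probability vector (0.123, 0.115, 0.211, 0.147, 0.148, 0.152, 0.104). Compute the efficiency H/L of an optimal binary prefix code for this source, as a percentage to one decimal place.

Entropy H = −Σ p log₂ p ≈ 2.7716 bits.
Huffman merges: 13/125+23/200→219/1000; 123/1000+147/1000→27/100; 37/250+19/125→3/10; 211/1000+219/1000→43/100; 27/100+3/10→57/100; 43/100+57/100→1. L = 2789/1000 ≈ 2.7890.
Efficiency = H/L = 2.7716/2.7890 = 99.4%.

99.4%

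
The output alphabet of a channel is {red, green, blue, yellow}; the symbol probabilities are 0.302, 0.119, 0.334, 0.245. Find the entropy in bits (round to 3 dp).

H = −Σ pᵢ log₂ pᵢ.
−0.302·log₂(0.302) = 0.5217
−0.119·log₂(0.119) = 0.3654
−0.334·log₂(0.334) = 0.5284
−0.245·log₂(0.245) = 0.4971
Sum ≈ 1.9127 → 1.913 bits.

1.913 bits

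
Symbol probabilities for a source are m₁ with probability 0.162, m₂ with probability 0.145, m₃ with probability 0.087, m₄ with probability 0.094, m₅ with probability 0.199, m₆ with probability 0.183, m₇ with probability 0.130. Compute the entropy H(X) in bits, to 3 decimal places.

2.751 bits

H = −Σ pᵢ log₂ pᵢ.
−0.162·log₂(0.162) = 0.4254
−0.145·log₂(0.145) = 0.4040
−0.087·log₂(0.087) = 0.3065
−0.094·log₂(0.094) = 0.3207
−0.199·log₂(0.199) = 0.4635
−0.183·log₂(0.183) = 0.4484
−0.130·log₂(0.130) = 0.3826
Sum ≈ 2.7510 → 2.751 bits.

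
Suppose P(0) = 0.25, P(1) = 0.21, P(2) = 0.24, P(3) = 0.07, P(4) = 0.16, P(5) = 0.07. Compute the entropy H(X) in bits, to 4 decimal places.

2.4271 bits

H = −Σ pᵢ log₂ pᵢ.
−0.25·log₂(0.25) = 0.5000
−0.21·log₂(0.21) = 0.4728
−0.24·log₂(0.24) = 0.4941
−0.07·log₂(0.07) = 0.2686
−0.16·log₂(0.16) = 0.4230
−0.07·log₂(0.07) = 0.2686
Sum ≈ 2.4271 → 2.4271 bits.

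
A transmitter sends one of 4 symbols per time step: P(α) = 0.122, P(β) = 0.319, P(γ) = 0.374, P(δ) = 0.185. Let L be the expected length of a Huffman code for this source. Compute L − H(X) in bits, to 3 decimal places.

0.056 bits

Entropy H = −Σ p log₂ p ≈ 1.8771 bits.
Huffman merges: 61/500+37/200→307/1000; 307/1000+319/1000→313/500; 187/500+313/500→1. L = 1933/1000 ≈ 1.9330.
L − H = 1.9330 − 1.8771 = 0.056 bits.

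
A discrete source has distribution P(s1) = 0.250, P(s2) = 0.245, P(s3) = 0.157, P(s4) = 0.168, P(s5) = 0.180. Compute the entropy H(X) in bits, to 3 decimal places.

H = −Σ pᵢ log₂ pᵢ.
−0.250·log₂(0.250) = 0.5000
−0.245·log₂(0.245) = 0.4971
−0.157·log₂(0.157) = 0.4194
−0.168·log₂(0.168) = 0.4323
−0.180·log₂(0.180) = 0.4453
Sum ≈ 2.2942 → 2.294 bits.

2.294 bits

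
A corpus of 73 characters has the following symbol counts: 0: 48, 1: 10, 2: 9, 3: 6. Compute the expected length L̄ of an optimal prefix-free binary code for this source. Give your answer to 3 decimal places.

Probabilities are the counts divided by 73.
Repeatedly combine the two least-probable nodes; the expected code length is the sum of the merged weights.
merge 6/73 + 9/73 → 15/73
merge 10/73 + 15/73 → 25/73
merge 25/73 + 48/73 → 1
L = 15/73 + 25/73 + 1 = 113/73 ≈ 1.548 bits/symbol.

1.548 bits/symbol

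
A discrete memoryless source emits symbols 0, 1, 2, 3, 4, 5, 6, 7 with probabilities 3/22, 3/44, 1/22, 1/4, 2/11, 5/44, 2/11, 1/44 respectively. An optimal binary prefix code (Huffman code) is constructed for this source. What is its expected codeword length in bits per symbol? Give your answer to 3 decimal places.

2.773 bits/symbol

Repeatedly combine the two least-probable nodes; the expected code length is the sum of the merged weights.
merge 1/44 + 1/22 → 3/44
merge 3/44 + 3/44 → 3/22
merge 5/44 + 3/22 → 1/4
merge 3/22 + 2/11 → 7/22
merge 2/11 + 1/4 → 19/44
merge 1/4 + 7/22 → 25/44
merge 19/44 + 25/44 → 1
L = 3/44 + 3/22 + 1/4 + 7/22 + 19/44 + 25/44 + 1 = 61/22 ≈ 2.773 bits/symbol.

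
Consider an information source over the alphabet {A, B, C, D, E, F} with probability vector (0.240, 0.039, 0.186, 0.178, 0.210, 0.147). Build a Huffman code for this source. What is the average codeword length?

2.55 bits/symbol

Repeatedly combine the two least-probable nodes; the expected code length is the sum of the merged weights.
merge 39/1000 + 147/1000 → 93/500
merge 89/500 + 93/500 → 91/250
merge 93/500 + 21/100 → 99/250
merge 6/25 + 91/250 → 151/250
merge 99/250 + 151/250 → 1
L = 93/500 + 91/250 + 99/250 + 151/250 + 1 = 51/20 = 2.55 bits/symbol.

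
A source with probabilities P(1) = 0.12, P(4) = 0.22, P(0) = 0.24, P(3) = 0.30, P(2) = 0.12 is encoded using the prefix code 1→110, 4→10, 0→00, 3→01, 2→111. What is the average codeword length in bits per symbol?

L̄ = Σ pᵢ·ℓᵢ = 0.12·3 + 0.22·2 + 0.24·2 + 0.30·2 + 0.12·3 = 2.24 bits/symbol.

2.24 bits/symbol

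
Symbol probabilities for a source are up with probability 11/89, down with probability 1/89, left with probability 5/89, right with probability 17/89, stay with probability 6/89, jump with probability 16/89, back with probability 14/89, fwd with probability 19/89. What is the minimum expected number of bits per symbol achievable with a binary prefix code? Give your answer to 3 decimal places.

Repeatedly combine the two least-probable nodes; the expected code length is the sum of the merged weights.
merge 1/89 + 5/89 → 6/89
merge 6/89 + 6/89 → 12/89
merge 11/89 + 12/89 → 23/89
merge 14/89 + 16/89 → 30/89
merge 17/89 + 19/89 → 36/89
merge 23/89 + 30/89 → 53/89
merge 36/89 + 53/89 → 1
L = 6/89 + 12/89 + 23/89 + 30/89 + 36/89 + 53/89 + 1 = 249/89 ≈ 2.798 bits/symbol.

2.798 bits/symbol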